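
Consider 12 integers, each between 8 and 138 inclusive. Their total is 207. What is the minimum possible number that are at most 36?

If only k of them are at most 36, the other 12 − k are at least 37, so the total is at least (12 − k)·37 + k·8.
This is ≤ 207, so (12 − k)·37 + 8k ≤ 207, which gives k ≥ 9.
Exactly 9 works: 9 values at 8 and 3 at 37 total 183; raise one of the low values by 24 (still ≤ 36) to hit 207.

9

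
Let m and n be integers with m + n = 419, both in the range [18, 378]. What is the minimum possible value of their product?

15498

Since m + n is fixed, pushing one of them to its bound minimizes the product.
The extreme feasible split is m = 41, n = 378, giving mn = 15498.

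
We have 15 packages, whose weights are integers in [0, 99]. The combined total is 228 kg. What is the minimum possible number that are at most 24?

Let j be the number exceeding 24. Then the total is ≥ 25·j + 0·(15 − j) = 0 + 25j.
So 25j ≤ 228 and j ≤ 9; hence at least 15 − 9 = 6 are ≤ 24.
Exactly 6 works: 6 values at 0 and 9 at 25 total 225; raise one of the low values by 3 (still ≤ 24) to hit 228.

6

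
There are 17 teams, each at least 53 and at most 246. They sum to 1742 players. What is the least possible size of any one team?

Minimizing one value means maximizing the remaining 16.
The other 16 can take up 16 × 246 = 3936 ≥ 1742 − 53, so one team can sit at its floor of 53.
Achievable: one at 53 and the other 16 totalling 1689, which fits since 16 × 53 ≤ 1689 ≤ 16 × 246.

53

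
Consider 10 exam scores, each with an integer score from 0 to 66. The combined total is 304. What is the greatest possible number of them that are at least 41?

7

If k of the values are ≥ 41, the total is ≥ 41k + 0(10 − k).
Setting 41k + 0(10 − k) ≤ 304 gives 41k ≤ 304, so k ≤ 7.
k = 7 is achieved by 7 values at 41 and 3 at 0, total 287; add 17 to one value (staying below 41) to reach 304.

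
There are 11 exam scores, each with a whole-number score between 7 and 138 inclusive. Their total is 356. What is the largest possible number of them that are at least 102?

2

With k values at 102 or above and the rest at least 7, the sum is at least 77 + 95k.
Since the sum is 356, we need 95k ≤ 279, i.e. k ≤ 2.
k = 2 is achieved by 2 values at 102 and 9 at 7, total 267; add 89 to one value (staying below 102) to reach 356.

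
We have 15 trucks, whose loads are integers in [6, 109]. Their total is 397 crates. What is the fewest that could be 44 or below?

8

Each value above 44 is at least 45, contributing at least 45 − 6 = 39 above the floor 6.
The sum exceeds the floor total 90 by 307, so at most ⌊307/39⌋ = 7 exceed 44, and at least 8 are ≤ 44.
Exactly 8 works: 8 values at 6 and 7 at 45 total 363; raise one of the low values by 34 (still ≤ 44) to hit 397.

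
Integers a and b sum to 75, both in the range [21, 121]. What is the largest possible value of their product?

1406

For a fixed sum, the product ab is largest when a and b are as close as possible.
Taking a = 37 and b = 38 (both in [21, 121]) gives ab = 1406.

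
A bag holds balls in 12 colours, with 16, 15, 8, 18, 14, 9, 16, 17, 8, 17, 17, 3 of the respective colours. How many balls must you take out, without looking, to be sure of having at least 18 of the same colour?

158

In the worst case you take as many as possible of each colour without reaching 18: 16 + 15 + 8 + 17 + 14 + 9 + 16 + 17 + 8 + 17 + 17 + 3 = 157.
The next one must give 18 of some colour, so 157 + 1 = 158.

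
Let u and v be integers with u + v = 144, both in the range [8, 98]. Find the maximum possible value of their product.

5184

For a fixed sum, the product uv is largest when u and v are as close as possible.
Taking u = 72 and v = 72 (both in [8, 98]) gives uv = 5184.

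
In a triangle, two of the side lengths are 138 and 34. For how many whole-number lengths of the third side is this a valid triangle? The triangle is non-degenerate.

67

The triangle inequality gives |138 − 34| < c < 138 + 34, i.e. 104 < c < 172.
So c can be any integer from 105 to 171: 67 values.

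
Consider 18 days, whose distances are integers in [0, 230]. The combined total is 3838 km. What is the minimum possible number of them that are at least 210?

If only k of them are at least 210, the other 18 − k are at most 209, so the total is at most k·230 + (18 − k)·209.
This must reach 3838, so k·230 + (18 − k)·209 ≥ 3838, giving k ≥ 4.
Exactly 4 works: 4 values at 230 and 14 at 209 total 3846; lower one of the high values by 8 (still ≥ 210) to hit 3838.

4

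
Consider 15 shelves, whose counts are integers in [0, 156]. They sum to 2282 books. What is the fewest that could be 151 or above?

6

If only k of them are at least 151, the other 15 − k are at most 150, so the total is at most k·156 + (15 − k)·150.
This must reach 2282, so k·156 + (15 − k)·150 ≥ 2282, giving k ≥ 6.
Exactly 6 works: 6 values at 156 and 9 at 150 total 2286; lower one of the high values by 4 (still ≥ 151) to hit 2282.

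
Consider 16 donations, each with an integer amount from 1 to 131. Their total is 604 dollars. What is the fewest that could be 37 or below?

1

Each value above 37 is at least 38, contributing at least 38 − 1 = 37 above the floor 1.
The sum exceeds the floor total 16 by 588, so at most ⌊588/37⌋ = 15 exceed 37, and at least 1 are ≤ 37.
Exactly 1 works: 1 value at 1 and 15 at 38 total 571; raise one of the low values by 33 (still ≤ 37) to hit 604.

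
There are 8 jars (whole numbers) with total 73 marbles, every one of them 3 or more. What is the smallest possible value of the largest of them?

If every one of the 8 were at most 9, the total would be at most 8 × 9 = 72 < 73.
Equality holds with 1 value of 10 and 7 values of 9.

10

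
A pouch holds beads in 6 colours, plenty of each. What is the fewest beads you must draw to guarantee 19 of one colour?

109

You could draw 18 of every colour without reaching 19 of any — 108 in all.
One more forces 19 of some colour, so 108 + 1 = 109.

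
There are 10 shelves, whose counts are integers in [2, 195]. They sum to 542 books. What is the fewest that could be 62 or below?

Each value above 62 is at least 63, contributing at least 63 − 2 = 61 above the floor 2.
The sum exceeds the floor total 20 by 522, so at most ⌊522/61⌋ = 8 exceed 62, and at least 2 are ≤ 62.
Exactly 2 works: 2 values at 2 and 8 at 63 total 508; raise one of the low values by 34 (still ≤ 62) to hit 542.

2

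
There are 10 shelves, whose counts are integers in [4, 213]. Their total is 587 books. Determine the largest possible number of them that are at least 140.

If k of the values are ≥ 140, the total is ≥ 140k + 4(10 − k).
Setting 140k + 4(10 − k) ≤ 587 gives 136k ≤ 547, so k ≤ 4.
k = 4 is achieved by 4 values at 140 and 6 at 4, total 584; add 3 to one value (staying below 140) to reach 587.

4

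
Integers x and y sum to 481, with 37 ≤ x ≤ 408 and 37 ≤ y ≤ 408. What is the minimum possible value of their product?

29784

For a fixed sum, xy is smallest when x and y are as far apart as possible.
At the endpoint x = 73, y = 481 − 73 = 408, so xy = 73 × 408 = 29784.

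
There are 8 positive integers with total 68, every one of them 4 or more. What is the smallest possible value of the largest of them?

9

The average is 68/8 > 8, so not all 8 can be 8 or less; the largest is ≥ 9.
Achievable: 4 of them at 9 and 4 at 8 total 68.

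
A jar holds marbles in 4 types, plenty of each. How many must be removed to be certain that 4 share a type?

13

In the worst case you draw 3 of each of the 4 types: 4 × 3 = 12.
One more forces 4 of some type, so 12 + 1 = 13.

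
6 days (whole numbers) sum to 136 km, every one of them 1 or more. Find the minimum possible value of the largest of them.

If every one of the 6 were at most 22, the total would be at most 6 × 22 = 132 < 136.
Taking 2 copies of 22 and 4 copies of 23 gives exactly 136, so 23 is attained.

23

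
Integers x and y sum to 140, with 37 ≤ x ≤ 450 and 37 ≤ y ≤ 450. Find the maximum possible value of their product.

For a fixed sum, the product xy is largest when x and y are as close as possible.
Taking x = 70 and y = 70 (both in [37, 450]) gives xy = 4900.

4900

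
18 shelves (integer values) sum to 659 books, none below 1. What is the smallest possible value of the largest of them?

37

If every one of the 18 were at most 36, the total would be at most 18 × 36 = 648 < 659.
Equality holds with 11 values of 37 and 7 values of 36.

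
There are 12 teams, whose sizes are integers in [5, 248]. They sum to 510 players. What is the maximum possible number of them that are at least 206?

2

Suppose k of them are at least 206. Those contribute at least 206 each and the other 12 − k at least 5 each.
So the total is at least 206k + 5(12 − k) = 60 + 201k. This must be ≤ 510, giving k ≤ 2.
k = 2 is achieved by 2 values at 206 and 10 at 5, total 462; add 48 to one value (staying below 206) to reach 510.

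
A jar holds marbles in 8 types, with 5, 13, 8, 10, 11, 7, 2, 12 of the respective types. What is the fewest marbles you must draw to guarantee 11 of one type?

63

In the worst case you take as many as possible of each type without reaching 11: 5 + 10 + 8 + 10 + 10 + 7 + 2 + 10 = 62.
The next one must give 11 of some type, so 62 + 1 = 63.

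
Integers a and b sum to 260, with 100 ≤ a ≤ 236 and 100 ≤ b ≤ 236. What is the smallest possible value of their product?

16000

For a fixed sum, ab is smallest when a and b are as far apart as possible.
At the endpoint a = 100, b = 260 − 100 = 160, so ab = 100 × 160 = 16000.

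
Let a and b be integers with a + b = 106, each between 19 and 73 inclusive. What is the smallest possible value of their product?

Since a + b is fixed, pushing one of them to its bound minimizes the product.
The extreme feasible split is a = 33, b = 73, giving ab = 2409.

2409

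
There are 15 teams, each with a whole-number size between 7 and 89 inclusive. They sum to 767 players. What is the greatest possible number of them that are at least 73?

10

If k of the values are ≥ 73, the total is ≥ 73k + 7(15 − k).
Setting 73k + 7(15 − k) ≤ 767 gives 66k ≤ 662, so k ≤ 10.
k = 10 is achieved by 10 values at 73 and 5 at 7, total 765; add 2 to one value (staying below 73) to reach 767.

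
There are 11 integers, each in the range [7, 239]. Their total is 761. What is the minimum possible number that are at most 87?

If only k of them are at most 87, the other 11 − k are at least 88, so the total is at least (11 − k)·88 + k·7.
This is ≤ 761, so (11 − k)·88 + 7k ≤ 761, which gives k ≥ 3.
Exactly 3 works: 3 values at 7 and 8 at 88 total 725; raise one of the low values by 36 (still ≤ 87) to hit 761.

3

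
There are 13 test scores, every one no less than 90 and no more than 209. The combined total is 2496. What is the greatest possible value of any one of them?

209

To make one score as large as possible, make the other 12 as small as possible.
The other 12 contribute at least 12 × 90 = 1080, leaving at most 2496 − 1080 = 1416.
But each score is capped at 209, so the maximum is 209.
Achievable: one at 209 and the other 12 totalling 2287, which fits since 12 × 90 ≤ 2287 ≤ 12 × 209.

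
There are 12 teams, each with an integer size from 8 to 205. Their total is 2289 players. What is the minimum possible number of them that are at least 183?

Each value short of 183 is at most 182, costing at least 205 − 182 = 23 against the maximum total of 2460.
We can afford to lose at most 2460 − 2289 = 171, so at most ⌊171/23⌋ = 7 fall short, and at least 5 are ≥ 183.
Exactly 5 works: 5 values at 205 and 7 at 182 total 2299; lower one of the high values by 10 (still ≥ 183) to hit 2289.

5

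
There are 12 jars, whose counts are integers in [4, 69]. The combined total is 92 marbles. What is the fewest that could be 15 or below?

Each value above 15 is at least 16, contributing at least 16 − 4 = 12 above the floor 4.
The sum exceeds the floor total 48 by 44, so at most ⌊44/12⌋ = 3 exceed 15, and at least 9 are ≤ 15.
Exactly 9 works: 9 values at 4 and 3 at 16 total 84; raise one of the low values by 8 (still ≤ 15) to hit 92.

9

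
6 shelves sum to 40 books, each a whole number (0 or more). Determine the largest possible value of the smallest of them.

If every one of the 6 were at least 7, the total would be at least 6 × 7 = 42 > 40.
Achievable: 2 of them at 6 and 4 at 7 total 40.

6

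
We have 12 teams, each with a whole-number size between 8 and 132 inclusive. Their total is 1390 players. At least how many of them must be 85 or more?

Each value short of 85 is at most 84, costing at least 132 − 84 = 48 against the maximum total of 1584.
We can afford to lose at most 1584 − 1390 = 194, so at most ⌊194/48⌋ = 4 fall short, and at least 8 are ≥ 85.
Exactly 8 works: 8 values at 132 and 4 at 84 total 1392; lower one of the high values by 2 (still ≥ 85) to hit 1390.

8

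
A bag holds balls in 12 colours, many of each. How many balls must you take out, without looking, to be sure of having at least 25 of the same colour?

289

In the worst case you draw 24 of each of the 12 colours: 12 × 24 = 288.
One more forces 25 of some colour, so 288 + 1 = 289.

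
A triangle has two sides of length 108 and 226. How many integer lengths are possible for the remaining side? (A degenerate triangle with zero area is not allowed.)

The triangle inequality gives |108 − 226| < c < 108 + 226, i.e. 118 < c < 334.
So c can be any integer from 119 to 333: 215 values.

215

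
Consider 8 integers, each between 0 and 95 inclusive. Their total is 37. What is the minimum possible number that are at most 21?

Let j be the number exceeding 21. Then the total is ≥ 22·j + 0·(8 − j) = 0 + 22j.
So 22j ≤ 37 and j ≤ 1; hence at least 8 − 1 = 7 are ≤ 21.
Exactly 7 works: 7 values at 0 and 1 at 22 total 22; raise one of the low values by 15 (still ≤ 21) to hit 37.

7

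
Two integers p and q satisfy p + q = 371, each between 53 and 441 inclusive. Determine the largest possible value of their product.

34410

pq = p(371 − p) is maximized when p is as near 371/2 as the bounds allow.
Taking p = 185 and q = 186 (both in [53, 441]) gives pq = 34410.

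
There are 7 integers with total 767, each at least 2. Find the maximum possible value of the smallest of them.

109

If every one of the 7 were at least 110, the total would be at least 7 × 110 = 770 > 767.
Taking 3 copies of 109 and 4 copies of 110 gives exactly 767, so 109 is attained.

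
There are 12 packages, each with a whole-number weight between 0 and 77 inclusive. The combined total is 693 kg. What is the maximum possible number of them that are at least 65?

With k values at 65 or above and the rest at least 0, the sum is at least 0 + 65k.
Since the sum is 693, we need 65k ≤ 693, i.e. k ≤ 10.
k = 10 is achieved by 10 values at 65 and 2 at 0, total 650; add 43 to one value (staying below 65) to reach 693.

10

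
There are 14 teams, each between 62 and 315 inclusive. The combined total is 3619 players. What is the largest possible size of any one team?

315

Maximizing one value means minimizing the remaining 13.
The other 13 contribute at least 13 × 62 = 806, leaving at most 3619 − 806 = 2813.
But each team is capped at 315, so the maximum is 315.
Achievable: one at 315 and the other 13 totalling 3304, which fits since 13 × 62 ≤ 3304 ≤ 13 × 315.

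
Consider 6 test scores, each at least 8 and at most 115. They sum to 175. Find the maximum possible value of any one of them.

To make one score as large as possible, make the other 5 as small as possible.
The other 5 contribute at least 5 × 8 = 40, leaving at most 175 − 40 = 135.
But each score is capped at 115, so the maximum is 115.
Achievable: one at 115 and the other 5 totalling 60, which fits since 5 × 8 ≤ 60 ≤ 5 × 115.

115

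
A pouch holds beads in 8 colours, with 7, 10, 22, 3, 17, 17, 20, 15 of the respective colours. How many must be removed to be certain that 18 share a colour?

104

In the worst case you take as many as possible of each colour without reaching 18: 7 + 10 + 17 + 3 + 17 + 17 + 17 + 15 = 103.
The next one must give 18 of some colour, so 103 + 1 = 104.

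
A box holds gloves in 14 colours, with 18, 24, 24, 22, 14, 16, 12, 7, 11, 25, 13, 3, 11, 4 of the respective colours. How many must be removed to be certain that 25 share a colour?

204

In the worst case you take as many as possible of each colour without reaching 25: 18 + 24 + 24 + 22 + 14 + 16 + 12 + 7 + 11 + 24 + 13 + 3 + 11 + 4 = 203.
The next one must give 25 of some colour, so 203 + 1 = 204.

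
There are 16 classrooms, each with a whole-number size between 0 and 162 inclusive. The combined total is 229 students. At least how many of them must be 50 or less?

If only k of them are at most 50, the other 16 − k are at least 51, so the total is at least (16 − k)·51 + k·0.
This is ≤ 229, so (16 − k)·51 + 0k ≤ 229, which gives k ≥ 12.
Exactly 12 works: 12 values at 0 and 4 at 51 total 204; raise one of the low values by 25 (still ≤ 50) to hit 229.

12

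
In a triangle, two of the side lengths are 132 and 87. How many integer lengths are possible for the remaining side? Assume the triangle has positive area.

173

The triangle inequality gives |132 − 87| < c < 132 + 87, i.e. 45 < c < 219.
So c can be any integer from 46 to 218: 173 values.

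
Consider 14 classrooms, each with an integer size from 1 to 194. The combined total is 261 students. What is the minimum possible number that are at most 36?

8

If only k of them are at most 36, the other 14 − k are at least 37, so the total is at least (14 − k)·37 + k·1.
This is ≤ 261, so (14 − k)·37 + 1k ≤ 261, which gives k ≥ 8.
Exactly 8 works: 8 values at 1 and 6 at 37 total 230; raise one of the low values by 31 (still ≤ 36) to hit 261.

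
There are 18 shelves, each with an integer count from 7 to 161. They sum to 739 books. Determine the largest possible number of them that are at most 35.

Suppose k of them are at most 35. Those contribute at most 35 each and the rest at most 161 each.
So the total is at most 35k + 161(18 − k) = 2898 − 126k. This must still be ≥ 739, so k ≤ 17.
k = 17 is achieved by 17 values at 35 and 1 at 161, total 756; lower one of the 161's by 17 (still > 35) to reach 739.

17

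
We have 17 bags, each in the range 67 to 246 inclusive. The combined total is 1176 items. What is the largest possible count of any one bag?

To make one bag as large as possible, make the other 16 as small as possible.
The other 16 contribute at least 16 × 67 = 1072, leaving at most 1176 − 1072 = 104.
Since 104 ≤ 246, this is achievable: one at 104 and 16 at 67.

104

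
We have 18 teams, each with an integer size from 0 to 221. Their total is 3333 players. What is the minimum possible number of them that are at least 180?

If only k of them are at least 180, the other 18 − k are at most 179, so the total is at most k·221 + (18 − k)·179.
This must reach 3333, so k·221 + (18 − k)·179 ≥ 3333, giving k ≥ 3.
Exactly 3 works: 3 values at 221 and 15 at 179 total 3348; lower one of the high values by 15 (still ≥ 180) to hit 3333.

3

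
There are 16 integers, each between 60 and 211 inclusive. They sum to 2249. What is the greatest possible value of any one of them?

Maximizing one value means minimizing the remaining 15.
The other 15 contribute at least 15 × 60 = 900, leaving at most 2249 − 900 = 1349.
But each integer is capped at 211, so the maximum is 211.
Achievable: one at 211 and the other 15 totalling 2038, which fits since 15 × 60 ≤ 2038 ≤ 15 × 211.

211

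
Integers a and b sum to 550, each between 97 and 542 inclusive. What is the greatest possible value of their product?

75625

With a + b fixed, ab peaks when the two are closest together.
Taking a = 275 and b = 275 (both in [97, 542]) gives ab = 75625.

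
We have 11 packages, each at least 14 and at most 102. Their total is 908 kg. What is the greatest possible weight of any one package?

102

Maximizing one value means minimizing the remaining 10.
The other 10 contribute at least 10 × 14 = 140, leaving at most 908 − 140 = 768.
But each package is capped at 102, so the maximum is 102.
Achievable: one at 102 and the other 10 totalling 806, which fits since 10 × 14 ≤ 806 ≤ 10 × 102.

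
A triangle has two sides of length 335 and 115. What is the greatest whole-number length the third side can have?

449

The third side must be less than 335 + 115 = 450.
The largest integer below 450 is 449.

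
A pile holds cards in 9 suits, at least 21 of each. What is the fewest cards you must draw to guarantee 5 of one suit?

In the worst case you draw 4 of each of the 9 suits: 9 × 4 = 36.
One more forces 5 of some suit, so 36 + 1 = 37.

37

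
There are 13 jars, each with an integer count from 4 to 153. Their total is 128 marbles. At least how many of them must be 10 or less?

3

If only k of them are at most 10, the other 13 − k are at least 11, so the total is at least (13 − k)·11 + k·4.
This is ≤ 128, so (13 − k)·11 + 4k ≤ 128, which gives k ≥ 3.
Exactly 3 works: 3 values at 4 and 10 at 11 total 122; raise one of the low values by 6 (still ≤ 10) to hit 128.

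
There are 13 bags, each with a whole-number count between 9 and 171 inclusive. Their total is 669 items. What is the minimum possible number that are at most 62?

3

If only k of them are at most 62, the other 13 − k are at least 63, so the total is at least (13 − k)·63 + k·9.
This is ≤ 669, so (13 − k)·63 + 9k ≤ 669, which gives k ≥ 3.
Exactly 3 works: 3 values at 9 and 10 at 63 total 657; raise one of the low values by 12 (still ≤ 62) to hit 669.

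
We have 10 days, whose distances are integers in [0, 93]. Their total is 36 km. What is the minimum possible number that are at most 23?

Each value above 23 is at least 24, contributing at least 24 − 0 = 24 above the floor 0.
The sum exceeds the floor total 0 by 36, so at most ⌊36/24⌋ = 1 exceed 23, and at least 9 are ≤ 23.
Exactly 9 works: 9 values at 0 and 1 at 24 total 24; raise one of the low values by 12 (still ≤ 23) to hit 36.

9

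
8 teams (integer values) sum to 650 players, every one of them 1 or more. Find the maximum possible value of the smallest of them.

The 8 values sum to 650, so their minimum is at most ⌊650/8⌋ = 81.
Taking 6 copies of 81 and 2 copies of 82 gives exactly 650, so 81 is attained.

81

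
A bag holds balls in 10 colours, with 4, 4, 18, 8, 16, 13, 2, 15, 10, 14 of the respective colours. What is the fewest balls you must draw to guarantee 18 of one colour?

104

In the worst case you take as many as possible of each colour without reaching 18: 4 + 4 + 17 + 8 + 16 + 13 + 2 + 15 + 10 + 14 = 103.
The next one must give 18 of some colour, so 103 + 1 = 104.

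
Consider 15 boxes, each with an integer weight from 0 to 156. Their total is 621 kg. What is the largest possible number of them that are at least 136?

4

If k of the values are ≥ 136, the total is ≥ 136k + 0(15 − k).
Setting 136k + 0(15 − k) ≤ 621 gives 136k ≤ 621, so k ≤ 4.
k = 4 is achieved by 4 values at 136 and 11 at 0, total 544; add 77 to one value (staying below 136) to reach 621.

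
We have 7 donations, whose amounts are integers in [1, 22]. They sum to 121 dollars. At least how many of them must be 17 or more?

Suppose at most 7 − j of them reach 17; then j values are ≤ 16 and the rest ≤ 22.
The total is then ≤ 16·j + 22·(7 − j) = 154 − 6j. For this to be ≥ 121 we need j ≤ 5, so at least 7 − 5 = 2 must reach 17.
Exactly 2 works: 2 values at 22 and 5 at 16 total 124; lower one of the high values by 3 (still ≥ 17) to hit 121.

2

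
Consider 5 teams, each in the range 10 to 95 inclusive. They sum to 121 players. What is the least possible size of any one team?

To make one team as small as possible, make the other 4 as large as possible.
The other 4 can take up 4 × 95 = 380 ≥ 121 − 10, so one team can sit at its floor of 10.
Achievable: one at 10 and the other 4 totalling 111, which fits since 4 × 10 ≤ 111 ≤ 4 × 95.

10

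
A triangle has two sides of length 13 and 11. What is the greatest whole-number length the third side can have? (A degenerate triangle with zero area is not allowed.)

The third side must be less than 13 + 11 = 24.
The largest integer below 24 is 23.

23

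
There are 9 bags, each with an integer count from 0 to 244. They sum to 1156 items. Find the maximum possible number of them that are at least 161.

If k of the values are ≥ 161, the total is ≥ 161k + 0(9 − k).
Setting 161k + 0(9 − k) ≤ 1156 gives 161k ≤ 1156, so k ≤ 7.
k = 7 is achieved by 7 values at 161 and 2 at 0, total 1127; add 29 to one value (staying below 161) to reach 1156.

7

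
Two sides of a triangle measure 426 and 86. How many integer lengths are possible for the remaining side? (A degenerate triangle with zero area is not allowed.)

The triangle inequality gives |426 − 86| < c < 426 + 86, i.e. 340 < c < 512.
So c can be any integer from 341 to 511: 171 values.

171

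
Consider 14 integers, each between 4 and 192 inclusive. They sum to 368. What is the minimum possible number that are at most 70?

Let j be the number exceeding 70. Then the total is ≥ 71·j + 4·(14 − j) = 56 + 67j.
So 67j ≤ 312 and j ≤ 4; hence at least 14 − 4 = 10 are ≤ 70.
Exactly 10 works: 10 values at 4 and 4 at 71 total 324; raise one of the low values by 44 (still ≤ 70) to hit 368.

10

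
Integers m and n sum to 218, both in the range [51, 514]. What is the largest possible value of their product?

With m + n fixed, mn peaks when the two are closest together.
Taking m = 109 and n = 109 (both in [51, 514]) gives mn = 11881.

11881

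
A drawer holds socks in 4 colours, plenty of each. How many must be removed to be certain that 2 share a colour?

You could draw 1 of every colour without reaching 2 of any — 4 in all.
One more forces 2 of some colour, so 4 + 1 = 5.

5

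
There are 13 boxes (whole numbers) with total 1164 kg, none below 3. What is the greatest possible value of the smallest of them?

If every one of the 13 were at least 90, the total would be at least 13 × 90 = 1170 > 1164.
Equality holds with 6 values of 89 and 7 values of 90.

89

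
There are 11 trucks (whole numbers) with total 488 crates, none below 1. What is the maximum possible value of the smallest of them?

44

If every one of the 11 were at least 45, the total would be at least 11 × 45 = 495 > 488.
Equality holds with 7 values of 44 and 4 values of 45.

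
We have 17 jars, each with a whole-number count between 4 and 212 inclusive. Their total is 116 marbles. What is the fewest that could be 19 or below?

If only k of them are at most 19, the other 17 − k are at least 20, so the total is at least (17 − k)·20 + k·4.
This is ≤ 116, so (17 − k)·20 + 4k ≤ 116, which gives k ≥ 14.
Exactly 14 works: 14 values at 4 and 3 at 20 total 116.

14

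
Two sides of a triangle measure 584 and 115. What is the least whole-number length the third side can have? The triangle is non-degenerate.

The third side must exceed |584 − 115| = 469.
The smallest integer above 469 is 470.

470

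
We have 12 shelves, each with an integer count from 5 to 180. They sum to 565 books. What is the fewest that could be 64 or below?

If only k of them are at most 64, the other 12 − k are at least 65, so the total is at least (12 − k)·65 + k·5.
This is ≤ 565, so (12 − k)·65 + 5k ≤ 565, which gives k ≥ 4.
Exactly 4 works: 4 values at 5 and 8 at 65 total 540; raise one of the low values by 25 (still ≤ 64) to hit 565.

4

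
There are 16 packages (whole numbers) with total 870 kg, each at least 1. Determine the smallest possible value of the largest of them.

55

If every one of the 16 were at most 54, the total would be at most 16 × 54 = 864 < 870.
Equality holds with 6 values of 55 and 10 values of 54.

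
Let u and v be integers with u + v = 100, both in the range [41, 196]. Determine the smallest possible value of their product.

Since u + v is fixed, pushing one of them to its bound minimizes the product.
The extreme feasible split is u = 41, v = 59, giving uv = 2419.

2419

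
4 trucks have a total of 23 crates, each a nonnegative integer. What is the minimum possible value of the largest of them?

6

Some value must be at least ⌈23/4⌉ = 6, since 4 × 5 = 20 < 23.
Taking 1 copy of 5 and 3 copies of 6 gives exactly 23, so 6 is attained.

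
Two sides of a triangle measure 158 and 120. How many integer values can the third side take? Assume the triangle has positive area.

239

The triangle inequality gives |158 − 120| < c < 158 + 120, i.e. 38 < c < 278.
So c can be any integer from 39 to 277: 239 values.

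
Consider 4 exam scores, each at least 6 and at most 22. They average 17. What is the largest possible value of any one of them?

Maximizing one value means minimizing the remaining 3.
The total is 4 × 17 = 68.
The other 3 contribute at least 3 × 6 = 18, leaving at most 68 − 18 = 50.
But each score is capped at 22, so the maximum is 22.
Achievable: one at 22 and the other 3 totalling 46, which fits since 3 × 6 ≤ 46 ≤ 3 × 22.

22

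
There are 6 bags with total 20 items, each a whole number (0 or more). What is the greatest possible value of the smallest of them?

3

If every one of the 6 were at least 4, the total would be at least 6 × 4 = 24 > 20.
Taking 4 copies of 3 and 2 copies of 4 gives exactly 20, so 3 is attained.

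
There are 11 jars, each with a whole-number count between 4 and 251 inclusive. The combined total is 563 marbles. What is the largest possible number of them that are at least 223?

If k of the values are ≥ 223, the total is ≥ 223k + 4(11 − k).
Setting 223k + 4(11 − k) ≤ 563 gives 219k ≤ 519, so k ≤ 2.
k = 2 is achieved by 2 values at 223 and 9 at 4, total 482; add 81 to one value (staying below 223) to reach 563.

2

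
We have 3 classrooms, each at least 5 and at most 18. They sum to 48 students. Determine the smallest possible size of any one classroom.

Minimizing one value means maximizing the remaining 2.
The other 2 contribute at most 2 × 18 = 36, leaving at least 48 − 36 = 12.
Since 12 ≥ 5, this is achievable: one at 12 and 2 at 18.

12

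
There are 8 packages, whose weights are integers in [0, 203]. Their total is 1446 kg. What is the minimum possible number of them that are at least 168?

4

Each value short of 168 is at most 167, costing at least 203 − 167 = 36 against the maximum total of 1624.
We can afford to lose at most 1624 − 1446 = 178, so at most ⌊178/36⌋ = 4 fall short, and at least 4 are ≥ 168.
Exactly 4 works: 4 values at 203 and 4 at 167 total 1480; lower one of the high values by 34 (still ≥ 168) to hit 1446.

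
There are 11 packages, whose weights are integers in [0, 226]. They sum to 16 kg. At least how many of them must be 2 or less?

6

Let j be the number exceeding 2. Then the total is ≥ 3·j + 0·(11 − j) = 0 + 3j.
So 3j ≤ 16 and j ≤ 5; hence at least 11 − 5 = 6 are ≤ 2.
Exactly 6 works: 6 values at 0 and 5 at 3 total 15; raise one of the low values by 1 (still ≤ 2) to hit 16.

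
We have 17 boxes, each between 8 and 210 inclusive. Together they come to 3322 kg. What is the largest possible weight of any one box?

210

Maximizing one value means minimizing the remaining 16.
The other 16 contribute at least 16 × 8 = 128, leaving at most 3322 − 128 = 3194.
But each box is capped at 210, so the maximum is 210.
Achievable: one at 210 and the other 16 totalling 3112, which fits since 16 × 8 ≤ 3112 ≤ 16 × 210.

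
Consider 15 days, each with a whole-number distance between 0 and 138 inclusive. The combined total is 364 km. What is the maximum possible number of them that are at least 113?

Suppose k of them are at least 113. Those contribute at least 113 each and the other 15 − k at least 0 each.
So the total is at least 113k + 0(15 − k) = 0 + 113k. This must be ≤ 364, giving k ≤ 3.
k = 3 is achieved by 3 values at 113 and 12 at 0, total 339; add 25 to one value (staying below 113) to reach 364.

3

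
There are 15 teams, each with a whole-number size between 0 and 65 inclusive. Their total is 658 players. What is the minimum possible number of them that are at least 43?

Each value short of 43 is at most 42, costing at least 65 − 42 = 23 against the maximum total of 975.
We can afford to lose at most 975 − 658 = 317, so at most ⌊317/23⌋ = 13 fall short, and at least 2 are ≥ 43.
Exactly 2 works: 2 values at 65 and 13 at 42 total 676; lower one of the high values by 18 (still ≥ 43) to hit 658.

2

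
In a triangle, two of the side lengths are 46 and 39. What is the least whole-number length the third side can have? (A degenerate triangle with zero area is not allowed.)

The third side must exceed |46 − 39| = 7.
The smallest integer above 7 is 8.

8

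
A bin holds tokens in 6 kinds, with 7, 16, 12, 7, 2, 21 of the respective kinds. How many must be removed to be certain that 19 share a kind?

63

In the worst case you take as many as possible of each kind without reaching 19: 7 + 16 + 12 + 7 + 2 + 18 = 62.
The next one must give 19 of some kind, so 62 + 1 = 63.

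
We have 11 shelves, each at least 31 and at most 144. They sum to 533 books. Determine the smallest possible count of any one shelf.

Minimizing one value means maximizing the remaining 10.
The other 10 can take up 10 × 144 = 1440 ≥ 533 − 31, so one shelf can sit at its floor of 31.
Achievable: one at 31 and the other 10 totalling 502, which fits since 10 × 31 ≤ 502 ≤ 10 × 144.

31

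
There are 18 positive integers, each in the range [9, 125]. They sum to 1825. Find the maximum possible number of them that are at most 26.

4

Each value at 26 or below falls at least 125 − 26 = 99 short of the ceiling 125.
The ceiling total is 18 × 125 = 2250, and we need 1825, so at most ⌊(2250 − 1825)/99⌋ = 4 can be that low.
k = 4 is achieved by 4 values at 26 and 14 at 125, total 1854; lower one of the 125's by 29 (still > 26) to reach 1825.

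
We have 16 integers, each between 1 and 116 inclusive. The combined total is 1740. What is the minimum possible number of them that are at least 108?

If only k of them are at least 108, the other 16 − k are at most 107, so the total is at most k·116 + (16 − k)·107.
This must reach 1740, so k·116 + (16 − k)·107 ≥ 1740, giving k ≥ 4.
Exactly 4 works: 4 values at 116 and 12 at 107 total 1748; lower one of the high values by 8 (still ≥ 108) to hit 1740.

4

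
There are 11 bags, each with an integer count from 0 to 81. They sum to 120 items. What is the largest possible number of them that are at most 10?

10

Suppose k of them are at most 10. Those contribute at most 10 each and the rest at most 81 each.
So the total is at most 10k + 81(11 − k) = 891 − 71k. This must still be ≥ 120, so k ≤ 10.
k = 10 is achieved by 10 values at 10 and 1 at 81, total 181; lower one of the 81's by 61 (still > 10) to reach 120.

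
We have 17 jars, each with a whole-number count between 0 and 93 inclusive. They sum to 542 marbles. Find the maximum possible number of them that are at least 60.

9

If k of the values are ≥ 60, the total is ≥ 60k + 0(17 − k).
Setting 60k + 0(17 − k) ≤ 542 gives 60k ≤ 542, so k ≤ 9.
k = 9 is achieved by 9 values at 60 and 8 at 0, total 540; add 2 to one value (staying below 60) to reach 542.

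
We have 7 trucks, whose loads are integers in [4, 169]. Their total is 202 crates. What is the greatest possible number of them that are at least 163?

1

With k values at 163 or above and the rest at least 4, the sum is at least 28 + 159k.
Since the sum is 202, we need 159k ≤ 174, i.e. k ≤ 1.
k = 1 is achieved by 1 value at 163 and 6 at 4, total 187; add 15 to one value (staying below 163) to reach 202.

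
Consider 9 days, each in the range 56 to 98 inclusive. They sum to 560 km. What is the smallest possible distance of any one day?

56

To make one day as small as possible, make the other 8 as large as possible.
The other 8 can take up 8 × 98 = 784 ≥ 560 − 56, so one day can sit at its floor of 56.
Achievable: one at 56 and the other 8 totalling 504, which fits since 8 × 56 ≤ 504 ≤ 8 × 98.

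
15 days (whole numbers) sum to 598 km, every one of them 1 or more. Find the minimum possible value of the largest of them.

40

Some value must be at least ⌈598/15⌉ = 40, since 15 × 39 = 585 < 598.
Equality holds with 13 values of 40 and 2 values of 39.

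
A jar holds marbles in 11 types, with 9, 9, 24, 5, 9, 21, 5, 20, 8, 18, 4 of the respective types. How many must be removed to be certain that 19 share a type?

122

In the worst case you take as many as possible of each type without reaching 19: 9 + 9 + 18 + 5 + 9 + 18 + 5 + 18 + 8 + 18 + 4 = 121.
The next one must give 19 of some type, so 121 + 1 = 122.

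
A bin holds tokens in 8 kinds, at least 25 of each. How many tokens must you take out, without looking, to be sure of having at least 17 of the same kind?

In the worst case you draw 16 of each of the 8 kinds: 8 × 16 = 128.
One more forces 17 of some kind, so 128 + 1 = 129.

129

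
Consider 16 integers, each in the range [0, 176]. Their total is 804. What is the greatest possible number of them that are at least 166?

With k values at 166 or above and the rest at least 0, the sum is at least 0 + 166k.
Since the sum is 804, we need 166k ≤ 804, i.e. k ≤ 4.
k = 4 is achieved by 4 values at 166 and 12 at 0, total 664; add 140 to one value (staying below 166) to reach 804.

4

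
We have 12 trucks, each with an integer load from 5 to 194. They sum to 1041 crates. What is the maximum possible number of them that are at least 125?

8

If k of the values are ≥ 125, the total is ≥ 125k + 5(12 − k).
Setting 125k + 5(12 − k) ≤ 1041 gives 120k ≤ 981, so k ≤ 8.
k = 8 is achieved by 8 values at 125 and 4 at 5, total 1020; add 21 to one value (staying below 125) to reach 1041.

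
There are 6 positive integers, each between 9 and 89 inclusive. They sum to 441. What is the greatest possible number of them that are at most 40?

1

Each value at 40 or below falls at least 89 − 40 = 49 short of the ceiling 89.
The ceiling total is 6 × 89 = 534, and we need 441, so at most ⌊(534 − 441)/49⌋ = 1 can be that low.
k = 1 is achieved by 1 value at 40 and 5 at 89, total 485; lower one of the 89's by 44 (still > 40) to reach 441.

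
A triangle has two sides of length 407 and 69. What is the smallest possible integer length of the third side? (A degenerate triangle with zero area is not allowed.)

The third side must exceed |407 − 69| = 338.
The smallest integer above 338 is 339.

339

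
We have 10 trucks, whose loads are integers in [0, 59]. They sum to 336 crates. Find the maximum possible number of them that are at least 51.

6

If k of the values are ≥ 51, the total is ≥ 51k + 0(10 − k).
Setting 51k + 0(10 − k) ≤ 336 gives 51k ≤ 336, so k ≤ 6.
k = 6 is achieved by 6 values at 51 and 4 at 0, total 306; add 30 to one value (staying below 51) to reach 336.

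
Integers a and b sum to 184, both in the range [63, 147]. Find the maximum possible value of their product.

8464

With a + b fixed, ab peaks when the two are closest together.
Taking a = 92 and b = 92 (both in [63, 147]) gives ab = 8464.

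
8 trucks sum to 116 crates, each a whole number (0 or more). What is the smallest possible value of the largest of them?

15

The average is 116/8 > 14, so not all 8 can be 14 or less; the largest is ≥ 15.
Equality holds with 4 values of 15 and 4 values of 14.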